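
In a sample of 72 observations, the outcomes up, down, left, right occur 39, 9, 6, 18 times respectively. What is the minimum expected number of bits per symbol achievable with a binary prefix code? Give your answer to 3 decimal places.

Probabilities are the counts divided by 72.
Repeatedly combine the two least-probable nodes; the expected code length is the sum of the merged weights.
merge 1/12 + 1/8 → 5/24
merge 5/24 + 1/4 → 11/24
merge 11/24 + 13/24 → 1
L = 5/24 + 11/24 + 1 = 5/3 ≈ 1.667 bits/symbol.

1.667 bits/symbol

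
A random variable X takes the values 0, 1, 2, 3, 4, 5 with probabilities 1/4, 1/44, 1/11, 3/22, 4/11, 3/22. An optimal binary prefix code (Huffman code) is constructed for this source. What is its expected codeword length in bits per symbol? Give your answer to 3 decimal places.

Repeatedly combine the two least-probable nodes; the expected code length is the sum of the merged weights.
merge 1/44 + 1/11 → 5/44
merge 5/44 + 3/22 → 1/4
merge 3/22 + 1/4 → 17/44
merge 1/4 + 4/11 → 27/44
merge 17/44 + 27/44 → 1
L = 5/44 + 1/4 + 17/44 + 27/44 + 1 = 26/11 ≈ 2.364 bits/symbol.

2.364 bits/symbol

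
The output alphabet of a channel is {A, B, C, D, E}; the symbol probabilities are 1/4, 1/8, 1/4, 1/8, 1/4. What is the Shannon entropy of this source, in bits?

Each probability is a power of 1/2, so log₂(1/p) is an integer.
H = Σ p·log₂(1/p) = 1/4·2 + 1/8·3 + 1/4·2 + 1/8·3 + 1/4·2 = 2.25 bits.

2.25 bits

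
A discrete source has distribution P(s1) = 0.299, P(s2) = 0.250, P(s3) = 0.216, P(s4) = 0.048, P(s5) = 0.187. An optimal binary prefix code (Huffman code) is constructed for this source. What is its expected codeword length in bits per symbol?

2.235 bits/symbol

Repeatedly combine the two least-probable nodes; the expected code length is the sum of the merged weights.
merge 6/125 + 187/1000 → 47/200
merge 27/125 + 47/200 → 451/1000
merge 1/4 + 299/1000 → 549/1000
merge 451/1000 + 549/1000 → 1
L = 47/200 + 451/1000 + 549/1000 + 1 = 447/200 = 2.235 bits/symbol.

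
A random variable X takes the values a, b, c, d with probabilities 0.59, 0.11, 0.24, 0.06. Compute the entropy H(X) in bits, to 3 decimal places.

1.537 bits

H = −Σ pᵢ log₂ pᵢ.
−0.59·log₂(0.59) = 0.4491
−0.11·log₂(0.11) = 0.3503
−0.24·log₂(0.24) = 0.4941
−0.06·log₂(0.06) = 0.2435
Sum ≈ 1.5371 → 1.537 bits.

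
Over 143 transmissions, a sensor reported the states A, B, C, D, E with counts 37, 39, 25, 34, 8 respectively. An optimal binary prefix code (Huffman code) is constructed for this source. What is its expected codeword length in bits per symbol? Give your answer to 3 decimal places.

Probabilities are the counts divided by 143.
Repeatedly combine the two least-probable nodes; the expected code length is the sum of the merged weights.
merge 8/143 + 25/143 → 3/13
merge 3/13 + 34/143 → 67/143
merge 37/143 + 3/11 → 76/143
merge 67/143 + 76/143 → 1
L = 3/13 + 67/143 + 76/143 + 1 = 29/13 ≈ 2.231 bits/symbol.

2.231 bits/symbol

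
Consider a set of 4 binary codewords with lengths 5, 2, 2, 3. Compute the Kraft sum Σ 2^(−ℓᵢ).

With common denominator 2^5 = 32: Σ 2^(−ℓᵢ) = 1/32 + 8/32 + 8/32 + 4/32 = 21/32 = 0.65625.

0.65625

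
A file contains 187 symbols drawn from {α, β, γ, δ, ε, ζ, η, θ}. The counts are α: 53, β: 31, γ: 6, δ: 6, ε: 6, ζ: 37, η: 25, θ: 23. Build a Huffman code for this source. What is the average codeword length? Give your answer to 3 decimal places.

Probabilities are the counts divided by 187.
Repeatedly combine the two least-probable nodes; the expected code length is the sum of the merged weights.
merge 6/187 + 6/187 → 12/187
merge 6/187 + 12/187 → 18/187
merge 18/187 + 23/187 → 41/187
merge 25/187 + 31/187 → 56/187
merge 37/187 + 41/187 → 78/187
merge 53/187 + 56/187 → 109/187
merge 78/187 + 109/187 → 1
L = 12/187 + 18/187 + 41/187 + 56/187 + 78/187 + 109/187 + 1 = 501/187 ≈ 2.679 bits/symbol.

2.679 bits/symbol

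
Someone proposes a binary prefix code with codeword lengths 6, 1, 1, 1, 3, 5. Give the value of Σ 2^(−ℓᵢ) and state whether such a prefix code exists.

With common denominator 2^6 = 64: Σ 2^(−ℓᵢ) = 1/64 + 32/64 + 32/64 + 32/64 + 8/64 + 2/64 = 107/64 = 1.671875.
Kraft's inequality requires Σ ≤ 1; here Σ = 1.671875 > 1, so no such prefix code exists.

1.671875; no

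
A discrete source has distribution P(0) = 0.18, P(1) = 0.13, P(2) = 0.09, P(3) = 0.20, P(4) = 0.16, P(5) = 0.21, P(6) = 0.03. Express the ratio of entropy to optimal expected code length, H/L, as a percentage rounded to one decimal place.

97.9%

Entropy H = −Σ p log₂ p ≈ 2.6526 bits.
Huffman merges: 3/100+9/100→3/25; 3/25+13/100→1/4; 4/25+9/50→17/50; 1/5+21/100→41/100; 1/4+17/50→59/100; 41/100+59/100→1. L = 271/100 ≈ 2.7100.
Efficiency = H/L = 2.6526/2.7100 = 97.9%.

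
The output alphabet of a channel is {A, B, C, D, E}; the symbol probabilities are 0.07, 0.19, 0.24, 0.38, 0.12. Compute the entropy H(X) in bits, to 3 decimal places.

2.115 bits

H = −Σ pᵢ log₂ pᵢ.
−0.07·log₂(0.07) = 0.2686
−0.19·log₂(0.19) = 0.4552
−0.24·log₂(0.24) = 0.4941
−0.38·log₂(0.38) = 0.5305
−0.12·log₂(0.12) = 0.3671
Sum ≈ 2.1154 → 2.115 bits.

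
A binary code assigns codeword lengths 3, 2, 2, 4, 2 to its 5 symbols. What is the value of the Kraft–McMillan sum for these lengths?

With common denominator 2^4 = 16: Σ 2^(−ℓᵢ) = 2/16 + 4/16 + 4/16 + 1/16 + 4/16 = 15/16 = 0.9375.

0.9375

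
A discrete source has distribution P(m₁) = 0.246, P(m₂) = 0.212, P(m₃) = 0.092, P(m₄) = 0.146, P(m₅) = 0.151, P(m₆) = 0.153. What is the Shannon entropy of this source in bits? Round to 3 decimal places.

H = −Σ pᵢ log₂ pᵢ.
−0.246·log₂(0.246) = 0.4977
−0.212·log₂(0.212) = 0.4744
−0.092·log₂(0.092) = 0.3167
−0.146·log₂(0.146) = 0.4053
−0.151·log₂(0.151) = 0.4118
−0.153·log₂(0.153) = 0.4144
Sum ≈ 2.5203 → 2.520 bits.

2.520 bits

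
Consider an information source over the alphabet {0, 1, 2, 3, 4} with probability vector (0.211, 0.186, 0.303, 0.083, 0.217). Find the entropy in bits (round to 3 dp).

2.223 bits

H = −Σ pᵢ log₂ pᵢ.
−0.211·log₂(0.211) = 0.4736
−0.186·log₂(0.186) = 0.4514
−0.303·log₂(0.303) = 0.5220
−0.083·log₂(0.083) = 0.2980
−0.217·log₂(0.217) = 0.4783
Sum ≈ 2.2233 → 2.223 bits.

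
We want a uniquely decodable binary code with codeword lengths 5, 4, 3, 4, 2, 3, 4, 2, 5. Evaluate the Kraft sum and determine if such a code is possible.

1; yes

With common denominator 2^5 = 32: Σ 2^(−ℓᵢ) = 1/32 + 2/32 + 4/32 + 2/32 + 8/32 + 4/32 + 2/32 + 8/32 + 1/32 = 32/32 = 1.
Kraft's inequality requires Σ ≤ 1; here Σ = 1 ≤ 1, so such a prefix code exists.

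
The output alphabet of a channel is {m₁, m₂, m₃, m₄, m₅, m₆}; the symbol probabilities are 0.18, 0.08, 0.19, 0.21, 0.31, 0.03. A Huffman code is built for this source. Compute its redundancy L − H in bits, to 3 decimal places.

0.060 bits

Entropy H = −Σ p log₂ p ≈ 2.3404 bits.
Huffman merges: 3/100+2/25→11/100; 11/100+9/50→29/100; 19/100+21/100→2/5; 29/100+31/100→3/5; 2/5+3/5→1. L = 12/5 ≈ 2.4000.
L − H = 2.4000 − 2.3404 = 0.060 bits.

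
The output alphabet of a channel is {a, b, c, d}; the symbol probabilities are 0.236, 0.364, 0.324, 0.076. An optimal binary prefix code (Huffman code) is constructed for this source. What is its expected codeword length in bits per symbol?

Repeatedly combine the two least-probable nodes; the expected code length is the sum of the merged weights.
merge 19/250 + 59/250 → 39/125
merge 39/125 + 81/250 → 159/250
merge 91/250 + 159/250 → 1
L = 39/125 + 159/250 + 1 = 487/250 = 1.948 bits/symbol.

1.948 bits/symbol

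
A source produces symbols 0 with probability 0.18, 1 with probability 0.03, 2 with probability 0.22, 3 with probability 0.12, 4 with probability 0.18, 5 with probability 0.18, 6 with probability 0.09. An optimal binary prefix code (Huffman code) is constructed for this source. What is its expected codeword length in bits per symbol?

Repeatedly combine the two least-probable nodes; the expected code length is the sum of the merged weights.
merge 3/100 + 9/100 → 3/25
merge 3/25 + 3/25 → 6/25
merge 9/50 + 9/50 → 9/25
merge 9/50 + 11/50 → 2/5
merge 6/25 + 9/25 → 3/5
merge 2/5 + 3/5 → 1
L = 3/25 + 6/25 + 9/25 + 2/5 + 3/5 + 1 = 68/25 = 2.72 bits/symbol.

2.72 bits/symbol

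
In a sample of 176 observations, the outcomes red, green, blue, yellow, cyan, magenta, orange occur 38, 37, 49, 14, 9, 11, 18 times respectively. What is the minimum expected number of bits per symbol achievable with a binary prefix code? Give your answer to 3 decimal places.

Probabilities are the counts divided by 176.
Repeatedly combine the two least-probable nodes; the expected code length is the sum of the merged weights.
merge 9/176 + 1/16 → 5/44
merge 7/88 + 9/88 → 2/11
merge 5/44 + 2/11 → 13/44
merge 37/176 + 19/88 → 75/176
merge 49/176 + 13/44 → 101/176
merge 75/176 + 101/176 → 1
L = 5/44 + 2/11 + 13/44 + 75/176 + 101/176 + 1 = 57/22 ≈ 2.591 bits/symbol.

2.591 bits/symbol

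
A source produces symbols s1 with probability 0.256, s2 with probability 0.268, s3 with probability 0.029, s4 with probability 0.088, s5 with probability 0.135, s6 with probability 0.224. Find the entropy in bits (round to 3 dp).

H = −Σ pᵢ log₂ pᵢ.
−0.256·log₂(0.256) = 0.5032
−0.268·log₂(0.268) = 0.5091
−0.029·log₂(0.029) = 0.1481
−0.088·log₂(0.088) = 0.3086
−0.135·log₂(0.135) = 0.3900
−0.224·log₂(0.224) = 0.4835
Sum ≈ 2.3425 → 2.343 bits.

2.343 bits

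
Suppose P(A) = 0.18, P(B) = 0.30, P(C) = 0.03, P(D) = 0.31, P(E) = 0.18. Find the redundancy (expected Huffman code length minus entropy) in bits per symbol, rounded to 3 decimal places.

0.123 bits

Entropy H = −Σ p log₂ p ≈ 2.0873 bits.
Huffman merges: 3/100+9/50→21/100; 9/50+21/100→39/100; 3/10+31/100→61/100; 39/100+61/100→1. L = 221/100 ≈ 2.2100.
L − H = 2.2100 − 2.0873 = 0.123 bits.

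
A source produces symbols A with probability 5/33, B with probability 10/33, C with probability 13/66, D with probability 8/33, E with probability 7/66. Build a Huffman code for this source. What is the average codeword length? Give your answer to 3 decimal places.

Repeatedly combine the two least-probable nodes; the expected code length is the sum of the merged weights.
merge 7/66 + 5/33 → 17/66
merge 13/66 + 8/33 → 29/66
merge 17/66 + 10/33 → 37/66
merge 29/66 + 37/66 → 1
L = 17/66 + 29/66 + 37/66 + 1 = 149/66 ≈ 2.258 bits/symbol.

2.258 bits/symbol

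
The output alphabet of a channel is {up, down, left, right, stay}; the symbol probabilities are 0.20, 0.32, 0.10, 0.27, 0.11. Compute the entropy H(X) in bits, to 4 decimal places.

H = −Σ pᵢ log₂ pᵢ.
−0.20·log₂(0.20) = 0.4644
−0.32·log₂(0.32) = 0.5260
−0.10·log₂(0.10) = 0.3322
−0.27·log₂(0.27) = 0.5100
−0.11·log₂(0.11) = 0.3503
Sum ≈ 2.1829 → 2.1829 bits.

2.1829 bits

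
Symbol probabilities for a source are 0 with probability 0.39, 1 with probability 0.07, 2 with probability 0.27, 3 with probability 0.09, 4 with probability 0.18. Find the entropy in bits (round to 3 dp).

H = −Σ pᵢ log₂ pᵢ.
−0.39·log₂(0.39) = 0.5298
−0.07·log₂(0.07) = 0.2686
−0.27·log₂(0.27) = 0.5100
−0.09·log₂(0.09) = 0.3127
−0.18·log₂(0.18) = 0.4453
Sum ≈ 2.0663 → 2.066 bits.

2.066 bits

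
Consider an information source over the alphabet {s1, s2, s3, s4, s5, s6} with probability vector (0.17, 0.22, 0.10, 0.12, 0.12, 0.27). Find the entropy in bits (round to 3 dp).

H = −Σ pᵢ log₂ pᵢ.
−0.17·log₂(0.17) = 0.4346
−0.22·log₂(0.22) = 0.4806
−0.10·log₂(0.10) = 0.3322
−0.12·log₂(0.12) = 0.3671
−0.12·log₂(0.12) = 0.3671
−0.27·log₂(0.27) = 0.5100
Sum ≈ 2.4915 → 2.492 bits.

2.492 bits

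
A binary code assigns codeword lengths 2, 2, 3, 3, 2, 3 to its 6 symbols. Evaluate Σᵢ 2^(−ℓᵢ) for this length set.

With common denominator 2^3 = 8: Σ 2^(−ℓᵢ) = 2/8 + 2/8 + 1/8 + 1/8 + 2/8 + 1/8 = 9/8 = 1.125.

1.125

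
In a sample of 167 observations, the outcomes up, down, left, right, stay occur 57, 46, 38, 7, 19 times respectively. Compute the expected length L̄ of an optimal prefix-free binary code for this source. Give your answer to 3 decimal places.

Probabilities are the counts divided by 167.
Repeatedly combine the two least-probable nodes; the expected code length is the sum of the merged weights.
merge 7/167 + 19/167 → 26/167
merge 26/167 + 38/167 → 64/167
merge 46/167 + 57/167 → 103/167
merge 64/167 + 103/167 → 1
L = 26/167 + 64/167 + 103/167 + 1 = 360/167 ≈ 2.156 bits/symbol.

2.156 bits/symbol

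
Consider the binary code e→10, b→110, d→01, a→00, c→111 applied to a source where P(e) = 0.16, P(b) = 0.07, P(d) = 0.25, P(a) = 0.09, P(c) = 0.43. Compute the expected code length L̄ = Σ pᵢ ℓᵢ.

L̄ = Σ pᵢ·ℓᵢ = 0.16·2 + 0.07·3 + 0.25·2 + 0.09·2 + 0.43·3 = 2.5 bits/symbol.

2.5 bits/symbol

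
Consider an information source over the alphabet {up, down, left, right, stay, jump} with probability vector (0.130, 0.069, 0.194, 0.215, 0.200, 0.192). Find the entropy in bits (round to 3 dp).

2.506 bits

H = −Σ pᵢ log₂ pᵢ.
−0.130·log₂(0.130) = 0.3826
−0.069·log₂(0.069) = 0.2662
−0.194·log₂(0.194) = 0.4590
−0.215·log₂(0.215) = 0.4768
−0.200·log₂(0.200) = 0.4644
−0.192·log₂(0.192) = 0.4571
Sum ≈ 2.5061 → 2.506 bits.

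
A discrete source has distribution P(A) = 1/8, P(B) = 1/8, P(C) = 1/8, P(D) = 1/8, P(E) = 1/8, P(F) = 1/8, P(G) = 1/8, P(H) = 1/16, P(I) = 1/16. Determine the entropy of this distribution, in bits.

3.125 bits

Each probability is a power of 1/2, so log₂(1/p) is an integer.
H = Σ p·log₂(1/p) = 1/8·3 + 1/8·3 + 1/8·3 + 1/8·3 + 1/8·3 + 1/8·3 + 1/8·3 + 1/16·4 + 1/16·4 = 3.125 bits.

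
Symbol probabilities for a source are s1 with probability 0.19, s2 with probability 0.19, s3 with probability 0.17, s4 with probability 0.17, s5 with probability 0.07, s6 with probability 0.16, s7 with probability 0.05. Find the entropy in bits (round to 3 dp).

H = −Σ pᵢ log₂ pᵢ.
−0.19·log₂(0.19) = 0.4552
−0.19·log₂(0.19) = 0.4552
−0.17·log₂(0.17) = 0.4346
−0.17·log₂(0.17) = 0.4346
−0.07·log₂(0.07) = 0.2686
−0.16·log₂(0.16) = 0.4230
−0.05·log₂(0.05) = 0.2161
Sum ≈ 2.6873 → 2.687 bits.

2.687 bits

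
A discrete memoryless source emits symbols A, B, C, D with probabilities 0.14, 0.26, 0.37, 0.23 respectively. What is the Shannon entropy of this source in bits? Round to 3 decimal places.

1.921 bits

H = −Σ pᵢ log₂ pᵢ.
−0.14·log₂(0.14) = 0.3971
−0.26·log₂(0.26) = 0.5053
−0.37·log₂(0.37) = 0.5307
−0.23·log₂(0.23) = 0.4877
Sum ≈ 1.9208 → 1.921 bits.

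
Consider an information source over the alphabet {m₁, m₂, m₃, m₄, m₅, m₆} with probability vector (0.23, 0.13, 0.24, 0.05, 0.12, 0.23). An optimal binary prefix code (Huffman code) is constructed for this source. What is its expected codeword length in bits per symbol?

2.47 bits/symbol

Repeatedly combine the two least-probable nodes; the expected code length is the sum of the merged weights.
merge 1/20 + 3/25 → 17/100
merge 13/100 + 17/100 → 3/10
merge 23/100 + 23/100 → 23/50
merge 6/25 + 3/10 → 27/50
merge 23/50 + 27/50 → 1
L = 17/100 + 3/10 + 23/50 + 27/50 + 1 = 247/100 = 2.47 bits/symbol.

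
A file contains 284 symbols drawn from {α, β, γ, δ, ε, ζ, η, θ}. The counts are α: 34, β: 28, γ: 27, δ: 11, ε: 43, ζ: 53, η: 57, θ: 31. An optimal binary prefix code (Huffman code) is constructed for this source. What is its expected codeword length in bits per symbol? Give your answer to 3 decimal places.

Probabilities are the counts divided by 284.
Repeatedly combine the two least-probable nodes; the expected code length is the sum of the merged weights.
merge 11/284 + 27/284 → 19/142
merge 7/71 + 31/284 → 59/284
merge 17/142 + 19/142 → 18/71
merge 43/284 + 53/284 → 24/71
merge 57/284 + 59/284 → 29/71
merge 18/71 + 24/71 → 42/71
merge 29/71 + 42/71 → 1
L = 19/142 + 59/284 + 18/71 + 24/71 + 29/71 + 42/71 + 1 = 833/284 ≈ 2.933 bits/symbol.

2.933 bits/symbol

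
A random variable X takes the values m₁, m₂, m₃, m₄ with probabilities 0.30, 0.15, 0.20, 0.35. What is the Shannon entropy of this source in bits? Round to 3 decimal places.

1.926 bits

H = −Σ pᵢ log₂ pᵢ.
−0.30·log₂(0.30) = 0.5211
−0.15·log₂(0.15) = 0.4105
−0.20·log₂(0.20) = 0.4644
−0.35·log₂(0.35) = 0.5301
Sum ≈ 1.9261 → 1.926 bits.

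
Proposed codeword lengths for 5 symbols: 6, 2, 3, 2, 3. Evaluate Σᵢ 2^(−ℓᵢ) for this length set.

With common denominator 2^6 = 64: Σ 2^(−ℓᵢ) = 1/64 + 16/64 + 8/64 + 16/64 + 8/64 = 49/64 = 0.765625.

0.765625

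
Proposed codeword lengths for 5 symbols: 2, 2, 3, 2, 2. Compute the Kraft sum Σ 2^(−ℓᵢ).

1.125

With common denominator 2^3 = 8: Σ 2^(−ℓᵢ) = 2/8 + 2/8 + 1/8 + 2/8 + 2/8 = 9/8 = 1.125.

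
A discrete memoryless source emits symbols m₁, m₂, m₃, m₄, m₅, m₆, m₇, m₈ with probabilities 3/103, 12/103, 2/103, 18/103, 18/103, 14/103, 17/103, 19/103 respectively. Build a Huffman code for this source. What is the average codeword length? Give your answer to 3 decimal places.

Repeatedly combine the two least-probable nodes; the expected code length is the sum of the merged weights.
merge 2/103 + 3/103 → 5/103
merge 5/103 + 12/103 → 17/103
merge 14/103 + 17/103 → 31/103
merge 17/103 + 18/103 → 35/103
merge 18/103 + 19/103 → 37/103
merge 31/103 + 35/103 → 66/103
merge 37/103 + 66/103 → 1
L = 5/103 + 17/103 + 31/103 + 35/103 + 37/103 + 66/103 + 1 = 294/103 ≈ 2.854 bits/symbol.

2.854 bits/symbol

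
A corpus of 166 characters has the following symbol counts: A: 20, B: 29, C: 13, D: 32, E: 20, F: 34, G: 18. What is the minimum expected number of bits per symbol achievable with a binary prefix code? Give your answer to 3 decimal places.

2.789 bits/symbol

Probabilities are the counts divided by 166.
Repeatedly combine the two least-probable nodes; the expected code length is the sum of the merged weights.
merge 13/166 + 9/83 → 31/166
merge 10/83 + 10/83 → 20/83
merge 29/166 + 31/166 → 30/83
merge 16/83 + 17/83 → 33/83
merge 20/83 + 30/83 → 50/83
merge 33/83 + 50/83 → 1
L = 31/166 + 20/83 + 30/83 + 33/83 + 50/83 + 1 = 463/166 ≈ 2.789 bits/symbol.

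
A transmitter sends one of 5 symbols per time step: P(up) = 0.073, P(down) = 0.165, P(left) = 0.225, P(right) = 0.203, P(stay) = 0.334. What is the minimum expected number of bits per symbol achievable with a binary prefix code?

2.238 bits/symbol

Repeatedly combine the two least-probable nodes; the expected code length is the sum of the merged weights.
merge 73/1000 + 33/200 → 119/500
merge 203/1000 + 9/40 → 107/250
merge 119/500 + 167/500 → 143/250
merge 107/250 + 143/250 → 1
L = 119/500 + 107/250 + 143/250 + 1 = 1119/500 = 2.238 bits/symbol.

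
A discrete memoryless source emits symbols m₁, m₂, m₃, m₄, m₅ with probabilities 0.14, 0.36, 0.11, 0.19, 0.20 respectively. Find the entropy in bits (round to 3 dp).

H = −Σ pᵢ log₂ pᵢ.
−0.14·log₂(0.14) = 0.3971
−0.36·log₂(0.36) = 0.5306
−0.11·log₂(0.11) = 0.3503
−0.19·log₂(0.19) = 0.4552
−0.20·log₂(0.20) = 0.4644
Sum ≈ 2.1976 → 2.198 bits.

2.198 bits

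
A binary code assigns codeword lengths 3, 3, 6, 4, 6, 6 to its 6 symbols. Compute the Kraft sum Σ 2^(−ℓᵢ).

With common denominator 2^6 = 64: Σ 2^(−ℓᵢ) = 8/64 + 8/64 + 1/64 + 4/64 + 1/64 + 1/64 = 23/64 = 0.359375.

0.359375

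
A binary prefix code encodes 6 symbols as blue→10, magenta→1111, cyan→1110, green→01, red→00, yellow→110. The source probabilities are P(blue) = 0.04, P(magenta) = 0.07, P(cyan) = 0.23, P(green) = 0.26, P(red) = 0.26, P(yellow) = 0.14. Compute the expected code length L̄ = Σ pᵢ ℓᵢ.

L̄ = Σ pᵢ·ℓᵢ = 0.04·2 + 0.07·4 + 0.23·4 + 0.26·2 + 0.26·2 + 0.14·3 = 2.74 bits/symbol.

2.74 bits/symbol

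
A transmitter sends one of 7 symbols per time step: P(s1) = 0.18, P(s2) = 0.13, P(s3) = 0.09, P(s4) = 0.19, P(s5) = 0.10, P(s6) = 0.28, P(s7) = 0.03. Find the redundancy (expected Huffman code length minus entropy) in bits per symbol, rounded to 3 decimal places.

0.056 bits

Entropy H = −Σ p log₂ p ≈ 2.5940 bits.
Huffman merges: 3/100+9/100→3/25; 1/10+3/25→11/50; 13/100+9/50→31/100; 19/100+11/50→41/100; 7/25+31/100→59/100; 41/100+59/100→1. L = 53/20 ≈ 2.6500.
L − H = 2.6500 − 2.5940 = 0.056 bits.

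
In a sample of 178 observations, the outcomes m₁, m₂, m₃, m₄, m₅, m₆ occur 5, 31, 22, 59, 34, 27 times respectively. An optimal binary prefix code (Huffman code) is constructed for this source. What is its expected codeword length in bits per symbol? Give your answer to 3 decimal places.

2.455 bits/symbol

Probabilities are the counts divided by 178.
Repeatedly combine the two least-probable nodes; the expected code length is the sum of the merged weights.
merge 5/178 + 11/89 → 27/178
merge 27/178 + 27/178 → 27/89
merge 31/178 + 17/89 → 65/178
merge 27/89 + 59/178 → 113/178
merge 65/178 + 113/178 → 1
L = 27/178 + 27/89 + 65/178 + 113/178 + 1 = 437/178 ≈ 2.455 bits/symbol.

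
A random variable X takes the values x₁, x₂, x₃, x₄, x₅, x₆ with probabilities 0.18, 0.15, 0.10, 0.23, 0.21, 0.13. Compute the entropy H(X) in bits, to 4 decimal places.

H = −Σ pᵢ log₂ pᵢ.
−0.18·log₂(0.18) = 0.4453
−0.15·log₂(0.15) = 0.4105
−0.10·log₂(0.10) = 0.3322
−0.23·log₂(0.23) = 0.4877
−0.21·log₂(0.21) = 0.4728
−0.13·log₂(0.13) = 0.3826
Sum ≈ 2.5312 → 2.5312 bits.

2.5312 bits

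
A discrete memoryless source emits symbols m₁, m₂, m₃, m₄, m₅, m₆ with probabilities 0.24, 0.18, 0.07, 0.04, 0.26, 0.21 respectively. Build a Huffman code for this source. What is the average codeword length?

Repeatedly combine the two least-probable nodes; the expected code length is the sum of the merged weights.
merge 1/25 + 7/100 → 11/100
merge 11/100 + 9/50 → 29/100
merge 21/100 + 6/25 → 9/20
merge 13/50 + 29/100 → 11/20
merge 9/20 + 11/20 → 1
L = 11/100 + 29/100 + 9/20 + 11/20 + 1 = 12/5 = 2.4 bits/symbol.

2.4 bits/symbol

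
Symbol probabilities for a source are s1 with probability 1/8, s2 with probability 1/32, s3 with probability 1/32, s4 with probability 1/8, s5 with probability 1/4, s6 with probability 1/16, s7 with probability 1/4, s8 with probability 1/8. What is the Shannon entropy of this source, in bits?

Each probability is a power of 1/2, so log₂(1/p) is an integer.
H = Σ p·log₂(1/p) = 1/8·3 + 1/32·5 + 1/32·5 + 1/8·3 + 1/4·2 + 1/16·4 + 1/4·2 + 1/8·3 = 2.6875 bits.

2.6875 bits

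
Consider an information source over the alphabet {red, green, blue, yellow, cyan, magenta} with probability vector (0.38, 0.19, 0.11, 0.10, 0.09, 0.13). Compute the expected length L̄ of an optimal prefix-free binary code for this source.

2.43 bits/symbol

Repeatedly combine the two least-probable nodes; the expected code length is the sum of the merged weights.
merge 9/100 + 1/10 → 19/100
merge 11/100 + 13/100 → 6/25
merge 19/100 + 19/100 → 19/50
merge 6/25 + 19/50 → 31/50
merge 19/50 + 31/50 → 1
L = 19/100 + 6/25 + 19/50 + 31/50 + 1 = 243/100 = 2.43 bits/symbol.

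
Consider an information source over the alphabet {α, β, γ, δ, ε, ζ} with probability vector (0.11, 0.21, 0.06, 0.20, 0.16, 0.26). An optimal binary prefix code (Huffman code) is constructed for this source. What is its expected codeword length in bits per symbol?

Repeatedly combine the two least-probable nodes; the expected code length is the sum of the merged weights.
merge 3/50 + 11/100 → 17/100
merge 4/25 + 17/100 → 33/100
merge 1/5 + 21/100 → 41/100
merge 13/50 + 33/100 → 59/100
merge 41/100 + 59/100 → 1
L = 17/100 + 33/100 + 41/100 + 59/100 + 1 = 5/2 = 2.5 bits/symbol.

2.5 bits/symbol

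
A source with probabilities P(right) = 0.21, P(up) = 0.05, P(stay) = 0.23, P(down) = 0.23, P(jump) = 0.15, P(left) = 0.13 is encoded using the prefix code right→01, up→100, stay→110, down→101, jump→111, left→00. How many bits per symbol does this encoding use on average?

L̄ = Σ pᵢ·ℓᵢ = 0.21·2 + 0.05·3 + 0.23·3 + 0.23·3 + 0.15·3 + 0.13·2 = 2.66 bits/symbol.

2.66 bits/symbol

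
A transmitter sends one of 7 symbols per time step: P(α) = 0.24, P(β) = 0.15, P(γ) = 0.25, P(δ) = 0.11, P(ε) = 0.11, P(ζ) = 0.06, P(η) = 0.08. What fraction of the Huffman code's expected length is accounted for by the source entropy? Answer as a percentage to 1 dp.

99.6%

Entropy H = −Σ p log₂ p ≈ 2.6403 bits.
Huffman merges: 3/50+2/25→7/50; 11/100+11/100→11/50; 7/50+3/20→29/100; 11/50+6/25→23/50; 1/4+29/100→27/50; 23/50+27/50→1. L = 53/20 ≈ 2.6500.
Efficiency = H/L = 2.6403/2.6500 = 99.6%.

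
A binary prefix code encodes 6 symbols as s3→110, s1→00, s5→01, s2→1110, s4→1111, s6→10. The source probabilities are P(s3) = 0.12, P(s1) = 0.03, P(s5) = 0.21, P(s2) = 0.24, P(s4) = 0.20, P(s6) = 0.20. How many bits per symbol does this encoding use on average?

3 bits/symbol

L̄ = Σ pᵢ·ℓᵢ = 0.12·3 + 0.03·2 + 0.21·2 + 0.24·4 + 0.20·4 + 0.20·2 = 3 bits/symbol.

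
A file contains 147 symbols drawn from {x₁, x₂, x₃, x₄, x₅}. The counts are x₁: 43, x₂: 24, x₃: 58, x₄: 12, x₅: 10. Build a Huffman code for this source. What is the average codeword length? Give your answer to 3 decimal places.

2.068 bits/symbol

Probabilities are the counts divided by 147.
Repeatedly combine the two least-probable nodes; the expected code length is the sum of the merged weights.
merge 10/147 + 4/49 → 22/147
merge 22/147 + 8/49 → 46/147
merge 43/147 + 46/147 → 89/147
merge 58/147 + 89/147 → 1
L = 22/147 + 46/147 + 89/147 + 1 = 304/147 ≈ 2.068 bits/symbol.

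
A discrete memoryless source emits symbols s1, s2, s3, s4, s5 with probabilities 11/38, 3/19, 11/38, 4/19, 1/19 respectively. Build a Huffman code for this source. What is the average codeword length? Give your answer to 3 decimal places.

2.211 bits/symbol

Repeatedly combine the two least-probable nodes; the expected code length is the sum of the merged weights.
merge 1/19 + 3/19 → 4/19
merge 4/19 + 4/19 → 8/19
merge 11/38 + 11/38 → 11/19
merge 8/19 + 11/19 → 1
L = 4/19 + 8/19 + 11/19 + 1 = 42/19 ≈ 2.211 bits/symbol.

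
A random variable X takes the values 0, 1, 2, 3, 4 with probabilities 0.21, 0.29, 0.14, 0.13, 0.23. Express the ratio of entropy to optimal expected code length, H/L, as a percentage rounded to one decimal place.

99.5%

Entropy H = −Σ p log₂ p ≈ 2.2581 bits.
Huffman merges: 13/100+7/50→27/100; 21/100+23/100→11/25; 27/100+29/100→14/25; 11/25+14/25→1. L = 227/100 ≈ 2.2700.
Efficiency = H/L = 2.2581/2.2700 = 99.5%.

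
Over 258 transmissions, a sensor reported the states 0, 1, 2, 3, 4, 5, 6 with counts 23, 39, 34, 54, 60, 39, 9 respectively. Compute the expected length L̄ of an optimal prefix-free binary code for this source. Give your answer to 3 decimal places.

Probabilities are the counts divided by 258.
Repeatedly combine the two least-probable nodes; the expected code length is the sum of the merged weights.
merge 3/86 + 23/258 → 16/129
merge 16/129 + 17/129 → 11/43
merge 13/86 + 13/86 → 13/43
merge 9/43 + 10/43 → 19/43
merge 11/43 + 13/43 → 24/43
merge 19/43 + 24/43 → 1
L = 16/129 + 11/43 + 13/43 + 19/43 + 24/43 + 1 = 346/129 ≈ 2.682 bits/symbol.

2.682 bits/symbol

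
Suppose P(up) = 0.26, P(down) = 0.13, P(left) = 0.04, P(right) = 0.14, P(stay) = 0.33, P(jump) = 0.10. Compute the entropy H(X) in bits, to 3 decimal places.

2.331 bits

H = −Σ pᵢ log₂ pᵢ.
−0.26·log₂(0.26) = 0.5053
−0.13·log₂(0.13) = 0.3826
−0.04·log₂(0.04) = 0.1858
−0.14·log₂(0.14) = 0.3971
−0.33·log₂(0.33) = 0.5278
−0.10·log₂(0.10) = 0.3322
Sum ≈ 2.3308 → 2.331 bits.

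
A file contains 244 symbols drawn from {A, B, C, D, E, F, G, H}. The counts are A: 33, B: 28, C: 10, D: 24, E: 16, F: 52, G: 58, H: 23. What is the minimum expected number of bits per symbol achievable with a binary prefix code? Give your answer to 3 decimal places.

Probabilities are the counts divided by 244.
Repeatedly combine the two least-probable nodes; the expected code length is the sum of the merged weights.
merge 5/122 + 4/61 → 13/122
merge 23/244 + 6/61 → 47/244
merge 13/122 + 7/61 → 27/122
merge 33/244 + 47/244 → 20/61
merge 13/61 + 27/122 → 53/122
merge 29/122 + 20/61 → 69/122
merge 53/122 + 69/122 → 1
L = 13/122 + 47/244 + 27/122 + 20/61 + 53/122 + 69/122 + 1 = 695/244 ≈ 2.848 bits/symbol.

2.848 bits/symbol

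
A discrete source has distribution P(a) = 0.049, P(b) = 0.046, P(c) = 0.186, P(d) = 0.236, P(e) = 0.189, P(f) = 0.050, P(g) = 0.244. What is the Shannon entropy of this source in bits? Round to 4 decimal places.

2.5274 bits

H = −Σ pᵢ log₂ pᵢ.
−0.049·log₂(0.049) = 0.2132
−0.046·log₂(0.046) = 0.2043
−0.186·log₂(0.186) = 0.4514
−0.236·log₂(0.236) = 0.4916
−0.189·log₂(0.189) = 0.4543
−0.050·log₂(0.050) = 0.2161
−0.244·log₂(0.244) = 0.4966
Sum ≈ 2.5274 → 2.5274 bits.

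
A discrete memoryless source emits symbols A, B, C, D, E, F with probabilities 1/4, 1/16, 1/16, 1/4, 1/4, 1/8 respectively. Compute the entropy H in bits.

Each probability is a power of 1/2, so log₂(1/p) is an integer.
H = Σ p·log₂(1/p) = 1/4·2 + 1/16·4 + 1/16·4 + 1/4·2 + 1/4·2 + 1/8·3 = 2.375 bits.

2.375 bits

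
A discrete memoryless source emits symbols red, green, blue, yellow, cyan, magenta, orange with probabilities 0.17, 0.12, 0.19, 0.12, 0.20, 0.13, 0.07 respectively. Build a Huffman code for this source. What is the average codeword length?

Repeatedly combine the two least-probable nodes; the expected code length is the sum of the merged weights.
merge 7/100 + 3/25 → 19/100
merge 3/25 + 13/100 → 1/4
merge 17/100 + 19/100 → 9/25
merge 19/100 + 1/5 → 39/100
merge 1/4 + 9/25 → 61/100
merge 39/100 + 61/100 → 1
L = 19/100 + 1/4 + 9/25 + 39/100 + 61/100 + 1 = 14/5 = 2.8 bits/symbol.

2.8 bits/symbol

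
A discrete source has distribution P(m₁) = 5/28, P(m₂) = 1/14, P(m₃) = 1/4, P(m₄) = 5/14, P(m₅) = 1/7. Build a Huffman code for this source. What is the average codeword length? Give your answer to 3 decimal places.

2.214 bits/symbol

Repeatedly combine the two least-probable nodes; the expected code length is the sum of the merged weights.
merge 1/14 + 1/7 → 3/14
merge 5/28 + 3/14 → 11/28
merge 1/4 + 5/14 → 17/28
merge 11/28 + 17/28 → 1
L = 3/14 + 11/28 + 17/28 + 1 = 31/14 ≈ 2.214 bits/symbol.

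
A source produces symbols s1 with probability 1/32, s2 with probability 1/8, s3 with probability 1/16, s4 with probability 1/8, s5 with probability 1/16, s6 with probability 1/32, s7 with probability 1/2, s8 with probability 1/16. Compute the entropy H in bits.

Each probability is a power of 1/2, so log₂(1/p) is an integer.
H = Σ p·log₂(1/p) = 1/32·5 + 1/8·3 + 1/16·4 + 1/8·3 + 1/16·4 + 1/32·5 + 1/2·1 + 1/16·4 = 2.3125 bits.

2.3125 bits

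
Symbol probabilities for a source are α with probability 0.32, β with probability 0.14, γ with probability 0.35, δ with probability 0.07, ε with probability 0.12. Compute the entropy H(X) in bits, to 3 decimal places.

H = −Σ pᵢ log₂ pᵢ.
−0.32·log₂(0.32) = 0.5260
−0.14·log₂(0.14) = 0.3971
−0.35·log₂(0.35) = 0.5301
−0.07·log₂(0.07) = 0.2686
−0.12·log₂(0.12) = 0.3671
Sum ≈ 2.0889 → 2.089 bits.

2.089 bits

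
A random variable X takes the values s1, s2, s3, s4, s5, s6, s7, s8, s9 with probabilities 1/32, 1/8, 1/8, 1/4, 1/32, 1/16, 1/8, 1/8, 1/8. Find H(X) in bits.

Each probability is a power of 1/2, so log₂(1/p) is an integer.
H = Σ p·log₂(1/p) = 1/32·5 + 1/8·3 + 1/8·3 + 1/4·2 + 1/32·5 + 1/16·4 + 1/8·3 + 1/8·3 + 1/8·3 = 2.9375 bits.

2.9375 bits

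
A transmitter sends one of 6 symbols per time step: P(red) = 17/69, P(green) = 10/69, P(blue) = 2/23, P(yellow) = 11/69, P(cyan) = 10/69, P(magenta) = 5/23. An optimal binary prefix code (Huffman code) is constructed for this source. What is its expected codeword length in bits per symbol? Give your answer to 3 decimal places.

2.536 bits/symbol

Repeatedly combine the two least-probable nodes; the expected code length is the sum of the merged weights.
merge 2/23 + 10/69 → 16/69
merge 10/69 + 11/69 → 7/23
merge 5/23 + 16/69 → 31/69
merge 17/69 + 7/23 → 38/69
merge 31/69 + 38/69 → 1
L = 16/69 + 7/23 + 31/69 + 38/69 + 1 = 175/69 ≈ 2.536 bits/symbol.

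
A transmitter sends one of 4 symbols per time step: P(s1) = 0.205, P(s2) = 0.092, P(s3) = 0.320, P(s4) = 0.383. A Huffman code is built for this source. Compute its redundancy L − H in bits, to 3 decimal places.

Entropy H = −Σ p log₂ p ≈ 1.8417 bits.
Huffman merges: 23/250+41/200→297/1000; 297/1000+8/25→617/1000; 383/1000+617/1000→1. L = 957/500 ≈ 1.9140.
L − H = 1.9140 − 1.8417 = 0.072 bits.

0.072 bits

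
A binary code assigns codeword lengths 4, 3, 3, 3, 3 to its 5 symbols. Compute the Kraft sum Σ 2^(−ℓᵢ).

With common denominator 2^4 = 16: Σ 2^(−ℓᵢ) = 1/16 + 2/16 + 2/16 + 2/16 + 2/16 = 9/16 = 0.5625.

0.5625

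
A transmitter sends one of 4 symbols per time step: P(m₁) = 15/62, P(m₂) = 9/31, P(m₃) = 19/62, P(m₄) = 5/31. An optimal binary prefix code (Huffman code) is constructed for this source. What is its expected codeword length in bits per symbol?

2 bits/symbol

Repeatedly combine the two least-probable nodes; the expected code length is the sum of the merged weights.
merge 5/31 + 15/62 → 25/62
merge 9/31 + 19/62 → 37/62
merge 25/62 + 37/62 → 1
L = 25/62 + 37/62 + 1 = 2 bits/symbol.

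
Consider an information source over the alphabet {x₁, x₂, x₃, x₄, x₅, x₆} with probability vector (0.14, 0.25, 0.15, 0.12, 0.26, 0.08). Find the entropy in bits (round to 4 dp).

H = −Σ pᵢ log₂ pᵢ.
−0.14·log₂(0.14) = 0.3971
−0.25·log₂(0.25) = 0.5000
−0.15·log₂(0.15) = 0.4105
−0.12·log₂(0.12) = 0.3671
−0.26·log₂(0.26) = 0.5053
−0.08·log₂(0.08) = 0.2915
Sum ≈ 2.4715 → 2.4715 bits.

2.4715 bits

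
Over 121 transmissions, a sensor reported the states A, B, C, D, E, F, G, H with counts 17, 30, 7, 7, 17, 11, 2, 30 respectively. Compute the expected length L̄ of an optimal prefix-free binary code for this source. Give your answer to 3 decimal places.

Probabilities are the counts divided by 121.
Repeatedly combine the two least-probable nodes; the expected code length is the sum of the merged weights.
merge 2/121 + 7/121 → 9/121
merge 7/121 + 9/121 → 16/121
merge 1/11 + 16/121 → 27/121
merge 17/121 + 17/121 → 34/121
merge 27/121 + 30/121 → 57/121
merge 30/121 + 34/121 → 64/121
merge 57/121 + 64/121 → 1
L = 9/121 + 16/121 + 27/121 + 34/121 + 57/121 + 64/121 + 1 = 328/121 ≈ 2.711 bits/symbol.

2.711 bits/symbol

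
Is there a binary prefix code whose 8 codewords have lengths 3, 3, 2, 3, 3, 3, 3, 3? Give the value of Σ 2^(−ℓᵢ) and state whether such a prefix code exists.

With common denominator 2^3 = 8: Σ 2^(−ℓᵢ) = 1/8 + 1/8 + 2/8 + 1/8 + 1/8 + 1/8 + 1/8 + 1/8 = 9/8 = 1.125.
Kraft's inequality requires Σ ≤ 1; here Σ = 1.125 > 1, so no such prefix code exists.

1.125; no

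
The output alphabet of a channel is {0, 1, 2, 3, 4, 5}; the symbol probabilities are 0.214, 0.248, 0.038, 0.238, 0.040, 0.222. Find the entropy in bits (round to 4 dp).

H = −Σ pᵢ log₂ pᵢ.
−0.214·log₂(0.214) = 0.4760
−0.248·log₂(0.248) = 0.4989
−0.038·log₂(0.038) = 0.1793
−0.238·log₂(0.238) = 0.4929
−0.040·log₂(0.040) = 0.1858
−0.222·log₂(0.222) = 0.4820
Sum ≈ 2.3148 → 2.3148 bits.

2.3148 bits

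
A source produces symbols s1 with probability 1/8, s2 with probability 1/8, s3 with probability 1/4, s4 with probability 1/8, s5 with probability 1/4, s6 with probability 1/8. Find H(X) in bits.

Each probability is a power of 1/2, so log₂(1/p) is an integer.
H = Σ p·log₂(1/p) = 1/8·3 + 1/8·3 + 1/4·2 + 1/8·3 + 1/4·2 + 1/8·3 = 2.5 bits.

2.5 bits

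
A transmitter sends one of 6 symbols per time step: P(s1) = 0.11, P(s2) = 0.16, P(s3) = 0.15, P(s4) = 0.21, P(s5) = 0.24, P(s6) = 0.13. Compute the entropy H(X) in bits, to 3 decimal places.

2.533 bits

H = −Σ pᵢ log₂ pᵢ.
−0.11·log₂(0.11) = 0.3503
−0.16·log₂(0.16) = 0.4230
−0.15·log₂(0.15) = 0.4105
−0.21·log₂(0.21) = 0.4728
−0.24·log₂(0.24) = 0.4941
−0.13·log₂(0.13) = 0.3826
Sum ≈ 2.5335 → 2.533 bits.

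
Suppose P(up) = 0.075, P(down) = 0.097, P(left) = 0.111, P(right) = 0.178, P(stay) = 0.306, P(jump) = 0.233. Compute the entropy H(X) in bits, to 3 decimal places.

H = −Σ pᵢ log₂ pᵢ.
−0.075·log₂(0.075) = 0.2803
−0.097·log₂(0.097) = 0.3265
−0.111·log₂(0.111) = 0.3520
−0.178·log₂(0.178) = 0.4432
−0.306·log₂(0.306) = 0.5228
−0.233·log₂(0.233) = 0.4897
Sum ≈ 2.4145 → 2.414 bits.

2.414 bits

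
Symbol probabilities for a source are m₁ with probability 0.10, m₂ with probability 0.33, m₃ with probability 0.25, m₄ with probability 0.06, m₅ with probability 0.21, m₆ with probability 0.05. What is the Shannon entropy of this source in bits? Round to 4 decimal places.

2.2925 bits

H = −Σ pᵢ log₂ pᵢ.
−0.10·log₂(0.10) = 0.3322
−0.33·log₂(0.33) = 0.5278
−0.25·log₂(0.25) = 0.5000
−0.06·log₂(0.06) = 0.2435
−0.21·log₂(0.21) = 0.4728
−0.05·log₂(0.05) = 0.2161
Sum ≈ 2.2925 → 2.2925 bits.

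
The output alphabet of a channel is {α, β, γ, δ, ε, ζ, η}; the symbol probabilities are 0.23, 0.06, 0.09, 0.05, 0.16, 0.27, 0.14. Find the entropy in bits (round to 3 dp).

2.590 bits

H = −Σ pᵢ log₂ pᵢ.
−0.23·log₂(0.23) = 0.4877
−0.06·log₂(0.06) = 0.2435
−0.09·log₂(0.09) = 0.3127
−0.05·log₂(0.05) = 0.2161
−0.16·log₂(0.16) = 0.4230
−0.27·log₂(0.27) = 0.5100
−0.14·log₂(0.14) = 0.3971
Sum ≈ 2.5901 → 2.590 bits.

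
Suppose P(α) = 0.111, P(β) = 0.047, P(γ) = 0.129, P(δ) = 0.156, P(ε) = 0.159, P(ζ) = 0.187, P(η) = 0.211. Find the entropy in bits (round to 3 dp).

2.706 bits

H = −Σ pᵢ log₂ pᵢ.
−0.111·log₂(0.111) = 0.3520
−0.047·log₂(0.047) = 0.2073
−0.129·log₂(0.129) = 0.3811
−0.156·log₂(0.156) = 0.4181
−0.159·log₂(0.159) = 0.4218
−0.187·log₂(0.187) = 0.4523
−0.211·log₂(0.211) = 0.4736
Sum ≈ 2.7064 → 2.706 bits.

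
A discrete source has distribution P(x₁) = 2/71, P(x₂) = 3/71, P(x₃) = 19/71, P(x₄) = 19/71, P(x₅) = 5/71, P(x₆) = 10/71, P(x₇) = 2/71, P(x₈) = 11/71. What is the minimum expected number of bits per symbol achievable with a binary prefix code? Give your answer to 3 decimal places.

Repeatedly combine the two least-probable nodes; the expected code length is the sum of the merged weights.
merge 2/71 + 2/71 → 4/71
merge 3/71 + 4/71 → 7/71
merge 5/71 + 7/71 → 12/71
merge 10/71 + 11/71 → 21/71
merge 12/71 + 19/71 → 31/71
merge 19/71 + 21/71 → 40/71
merge 31/71 + 40/71 → 1
L = 4/71 + 7/71 + 12/71 + 21/71 + 31/71 + 40/71 + 1 = 186/71 ≈ 2.620 bits/symbol.

2.620 bits/symbol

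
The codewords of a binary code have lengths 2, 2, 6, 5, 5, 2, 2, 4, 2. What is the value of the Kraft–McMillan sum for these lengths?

With common denominator 2^6 = 64: Σ 2^(−ℓᵢ) = 16/64 + 16/64 + 1/64 + 2/64 + 2/64 + 16/64 + 16/64 + 4/64 + 16/64 = 89/64 = 1.390625.

1.390625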